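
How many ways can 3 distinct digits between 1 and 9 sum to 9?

3 distinct digits from 1–9 sum between 6 and 24.
Enumerating: {1,2,6}, {1,3,5}, {2,3,4}.

3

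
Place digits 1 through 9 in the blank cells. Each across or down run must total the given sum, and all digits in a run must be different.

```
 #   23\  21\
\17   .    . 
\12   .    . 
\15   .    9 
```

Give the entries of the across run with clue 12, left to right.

17 in 2 cells must be {8,9}; 23 in 3 cells must be {6,8,9}.
R1C2 = 8: the only remaining digit allowed by both the 17 across and the 21 down.
R2C2 = 21 − 17 = 4 completes the 21 down.
R3C1 = 15 − 9 = 6 completes the 15 across.
R1C1 = 17 − 8 = 9 completes the 17 across.
R2C1 = 12 − 4 = 8 completes the 12 across.

8, 4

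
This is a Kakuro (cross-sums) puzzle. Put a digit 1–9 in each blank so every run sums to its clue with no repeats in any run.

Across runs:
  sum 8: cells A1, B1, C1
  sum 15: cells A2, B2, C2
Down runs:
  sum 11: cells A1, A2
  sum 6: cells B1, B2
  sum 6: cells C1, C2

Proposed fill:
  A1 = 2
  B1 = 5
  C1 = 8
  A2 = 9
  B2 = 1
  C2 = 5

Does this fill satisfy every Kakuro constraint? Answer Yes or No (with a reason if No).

No — the across run A1–C1 sums to 15, not 8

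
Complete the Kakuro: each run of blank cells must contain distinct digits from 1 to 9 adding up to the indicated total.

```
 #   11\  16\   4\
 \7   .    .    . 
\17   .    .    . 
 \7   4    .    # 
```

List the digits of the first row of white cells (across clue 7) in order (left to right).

7 in 3 cells must be {1,2,4}; 4 in 2 cells must be {1,3}.
Only 1 fits R1C3 under both its across sum 7 and down sum 4.
R2C3 = 4 − 1 = 3 completes the 4 down.
R3C2 = 7 − 4 = 3 completes the 7 across.
R1C1 = 2: the only remaining digit allowed by both the 7 across and the 11 down.
R1C2 = 7 − 3 = 4 completes the 7 across.
R2C1 = 11 − 6 = 5 completes the 11 down.
R2C2 = 17 − 8 = 9 completes the 17 across.

2 4 1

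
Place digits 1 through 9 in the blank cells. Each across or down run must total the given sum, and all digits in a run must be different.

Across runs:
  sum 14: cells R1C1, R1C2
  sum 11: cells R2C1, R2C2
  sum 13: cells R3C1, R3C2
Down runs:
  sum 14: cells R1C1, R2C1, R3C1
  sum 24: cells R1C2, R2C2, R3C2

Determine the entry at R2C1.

3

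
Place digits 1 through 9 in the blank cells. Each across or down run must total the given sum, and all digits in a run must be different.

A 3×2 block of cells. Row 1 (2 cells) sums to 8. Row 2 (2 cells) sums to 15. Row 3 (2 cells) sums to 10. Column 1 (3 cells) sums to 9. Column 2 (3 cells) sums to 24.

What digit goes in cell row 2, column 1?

6

24 in 3 cells must be {7,8,9}.
The 8 across and the 24 down share only 7, so (1,2) = 7.
The 15 across and the 9 down share only 6, so (2,1) = 6.
(2,2) = 15 − 6 = 9 completes the 15 across.
(3,2) = 24 − 16 = 8 completes the 24 down.
(1,1) = 8 − 7 = 1 completes the 8 across.
(3,1) = 10 − 8 = 2 completes the 10 across.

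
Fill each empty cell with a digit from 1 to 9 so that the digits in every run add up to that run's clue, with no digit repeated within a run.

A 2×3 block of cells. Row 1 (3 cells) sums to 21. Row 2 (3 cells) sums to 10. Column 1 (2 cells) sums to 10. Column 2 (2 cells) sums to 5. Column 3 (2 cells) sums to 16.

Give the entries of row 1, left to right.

16 in 2 cells must be {7,9}.
The 21 across and the 5 down share only 4, so (1,2) = 4.
Given what's placed, (1,3) must be 9 to fit the 21 across and 16 down.
(2,2) = 5 − 4 = 1 completes the 5 down.
(2,3) = 16 − 9 = 7 completes the 16 down.
(1,1) = 21 − 13 = 8 completes the 21 across.
(2,1) = 10 − 8 = 2 completes the 10 across.

8 4 9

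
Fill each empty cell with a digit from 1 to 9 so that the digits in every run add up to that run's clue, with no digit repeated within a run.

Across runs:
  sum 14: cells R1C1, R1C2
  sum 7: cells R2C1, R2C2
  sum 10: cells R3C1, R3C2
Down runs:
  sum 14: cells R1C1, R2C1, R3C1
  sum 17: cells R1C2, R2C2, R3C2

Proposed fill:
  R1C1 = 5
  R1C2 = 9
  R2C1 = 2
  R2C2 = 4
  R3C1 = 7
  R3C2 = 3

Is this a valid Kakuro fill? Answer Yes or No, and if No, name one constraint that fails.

No — the down run R1C2–R3C2 sums to 16, not 17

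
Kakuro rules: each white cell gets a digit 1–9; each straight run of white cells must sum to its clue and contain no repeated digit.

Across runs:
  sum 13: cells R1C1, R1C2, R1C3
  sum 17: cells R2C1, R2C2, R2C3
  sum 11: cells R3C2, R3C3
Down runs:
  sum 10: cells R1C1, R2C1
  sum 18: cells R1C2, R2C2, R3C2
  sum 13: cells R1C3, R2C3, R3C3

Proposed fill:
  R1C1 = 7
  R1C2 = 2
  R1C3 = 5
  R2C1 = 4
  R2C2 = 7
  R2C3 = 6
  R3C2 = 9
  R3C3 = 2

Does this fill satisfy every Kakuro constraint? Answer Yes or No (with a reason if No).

No — the down run R1C1–R2C1 sums to 11, not 10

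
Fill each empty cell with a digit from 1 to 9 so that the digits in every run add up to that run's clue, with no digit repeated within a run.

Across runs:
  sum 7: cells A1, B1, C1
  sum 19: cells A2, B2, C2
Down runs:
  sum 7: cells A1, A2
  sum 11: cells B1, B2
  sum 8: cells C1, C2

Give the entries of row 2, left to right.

3 9 7

7 in 3 cells must be {1,2,4}.
Nothing is forced directly, so branch on B1, whose candidates are 2 or 4. If B1 = 4: that forces B2 = 7, C2 = 3, after which C1 would have to be in {1,2} for the 7 across but in {5} for the 8 down — contradiction. So B1 = 2.
Given what's placed, C1 must be 1 to fit the 7 across and 8 down.
B2 = 11 − 2 = 9 completes the 11 down.
C2 = 8 − 1 = 7 completes the 8 down.
A1 = 7 − 3 = 4 completes the 7 across.
A2 = 19 − 16 = 3 completes the 19 across.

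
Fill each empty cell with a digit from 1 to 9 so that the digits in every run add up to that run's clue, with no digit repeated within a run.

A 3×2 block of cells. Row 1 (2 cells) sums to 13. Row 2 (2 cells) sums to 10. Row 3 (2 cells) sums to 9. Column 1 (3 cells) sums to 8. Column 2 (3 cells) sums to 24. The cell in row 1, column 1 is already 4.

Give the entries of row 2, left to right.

3, 7

24 in 3 cells must be {7,8,9}.
(1,2) = 13 − 4 = 9 completes the 13 across.
No cell is forced outright now. (2,1) can only be 1 or 3 (the digits allowed by both its 10 across and its 8 down). If (2,1) = 1: then (2,2) would have to be in {9} for the 10 across but in {7,8} for the 24 down — contradiction. So (2,1) = 3.
(2,2) = 10 − 3 = 7 completes the 10 across.
(3,1) = 8 − 7 = 1 completes the 8 down.
(3,2) = 9 − 1 = 8 completes the 9 across.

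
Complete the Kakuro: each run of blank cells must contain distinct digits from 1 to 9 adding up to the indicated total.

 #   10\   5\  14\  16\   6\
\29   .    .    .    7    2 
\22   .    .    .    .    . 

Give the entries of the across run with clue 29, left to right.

16 in 2 cells must be {7,9}.
R1C2 = 3: the only remaining digit allowed by both the 29 across and the 5 down.
R2C2 = 5 − 3 = 2 completes the 5 down.
R2C4 = 16 − 7 = 9 completes the 16 down.
R2C5 = 6 − 2 = 4 completes the 6 down.
Given what's placed, R2C3 must be 6 to fit the 22 across and 14 down.
R1C3 = 14 − 6 = 8 completes the 14 down.
R2C1 = 22 − 21 = 1 completes the 22 across.
R1C1 = 29 − 20 = 9 completes the 29 across.

9, 3, 8, 7, 2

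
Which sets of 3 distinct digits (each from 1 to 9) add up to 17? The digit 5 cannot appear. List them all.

{1,7,9}; {2,6,9}; {2,7,8}; {3,6,8}; {4,6,7}

3 distinct digits from 1–9 sum between 6 and 24.
Dropping sets that contain 5.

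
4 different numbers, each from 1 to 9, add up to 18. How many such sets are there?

11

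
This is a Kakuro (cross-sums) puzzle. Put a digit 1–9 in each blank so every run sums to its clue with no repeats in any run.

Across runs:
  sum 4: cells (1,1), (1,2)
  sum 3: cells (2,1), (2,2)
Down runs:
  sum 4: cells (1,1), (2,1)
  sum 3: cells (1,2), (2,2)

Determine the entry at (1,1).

4 in 2 cells must be {1,3}; 3 in 2 cells must be {1,2}.
The 4 across and the 3 down share only 1, so (1,2) = 1.
The 3 across and the 4 down share only 1, so (2,1) = 1.
(2,2) = 3 − 1 = 2 completes the 3 across.
(1,1) = 4 − 1 = 3 completes the 4 across.

3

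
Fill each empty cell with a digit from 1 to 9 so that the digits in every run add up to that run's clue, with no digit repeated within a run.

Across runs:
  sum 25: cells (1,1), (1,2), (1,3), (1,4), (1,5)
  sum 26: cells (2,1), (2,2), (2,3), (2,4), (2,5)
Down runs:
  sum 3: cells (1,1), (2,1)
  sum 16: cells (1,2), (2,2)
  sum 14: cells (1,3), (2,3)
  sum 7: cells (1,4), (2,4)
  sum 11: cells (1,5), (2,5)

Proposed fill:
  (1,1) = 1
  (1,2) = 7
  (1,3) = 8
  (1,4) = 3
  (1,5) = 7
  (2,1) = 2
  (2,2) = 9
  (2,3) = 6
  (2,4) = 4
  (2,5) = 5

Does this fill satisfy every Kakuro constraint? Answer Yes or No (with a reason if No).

No — the down run (1,5)–(2,5) sums to 12, not 11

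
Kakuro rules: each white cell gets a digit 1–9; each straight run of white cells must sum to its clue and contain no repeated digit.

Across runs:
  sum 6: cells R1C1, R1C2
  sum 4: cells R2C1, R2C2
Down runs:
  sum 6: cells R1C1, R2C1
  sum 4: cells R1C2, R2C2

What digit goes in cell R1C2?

4 in 2 cells must be {1,3}.
The 6 across and the 4 down share only 1, so R1C2 = 1.
The 4 across and the 6 down share only 1, so R2C1 = 1.
R2C2 = 4 − 1 = 3 completes the 4 across.
R1C1 = 6 − 1 = 5 completes the 6 across.

1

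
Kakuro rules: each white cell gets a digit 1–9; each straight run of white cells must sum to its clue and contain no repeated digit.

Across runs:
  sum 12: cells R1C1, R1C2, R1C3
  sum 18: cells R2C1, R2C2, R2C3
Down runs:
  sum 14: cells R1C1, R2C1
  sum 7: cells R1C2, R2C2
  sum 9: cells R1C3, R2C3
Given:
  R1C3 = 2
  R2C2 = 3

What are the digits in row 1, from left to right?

R1C2 = 7 − 3 = 4 completes the 7 down.
R2C3 = 9 − 2 = 7 completes the 9 down.
R1C1 = 12 − 6 = 6 completes the 12 across.
R2C1 = 18 − 10 = 8 completes the 18 across.

6 4 2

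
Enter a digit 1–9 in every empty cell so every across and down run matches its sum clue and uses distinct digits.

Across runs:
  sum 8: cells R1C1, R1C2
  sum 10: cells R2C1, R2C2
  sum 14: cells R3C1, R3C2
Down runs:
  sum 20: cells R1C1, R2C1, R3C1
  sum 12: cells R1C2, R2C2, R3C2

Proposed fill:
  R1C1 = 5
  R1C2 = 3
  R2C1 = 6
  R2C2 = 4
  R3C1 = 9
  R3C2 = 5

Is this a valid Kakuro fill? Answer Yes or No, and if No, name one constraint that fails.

Across: 5+3=8; 6+4=10; 9+5=14. Down: 5+6+9=20; 3+4+5=12. No digit repeats within any run.

Yes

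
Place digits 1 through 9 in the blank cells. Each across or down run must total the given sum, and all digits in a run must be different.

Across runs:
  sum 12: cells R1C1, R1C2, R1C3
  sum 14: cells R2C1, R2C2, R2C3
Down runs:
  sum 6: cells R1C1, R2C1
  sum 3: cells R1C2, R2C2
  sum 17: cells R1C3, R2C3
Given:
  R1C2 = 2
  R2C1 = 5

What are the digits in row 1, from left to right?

3 in 2 cells must be {1,2}; 17 in 2 cells must be {8,9}.
R1C1 = 6 − 5 = 1 completes the 6 down.
R1C3 = 12 − 3 = 9 completes the 12 across.
R2C2 = 3 − 2 = 1 completes the 3 down.
R2C3 = 14 − 6 = 8 completes the 14 across.

1 2 9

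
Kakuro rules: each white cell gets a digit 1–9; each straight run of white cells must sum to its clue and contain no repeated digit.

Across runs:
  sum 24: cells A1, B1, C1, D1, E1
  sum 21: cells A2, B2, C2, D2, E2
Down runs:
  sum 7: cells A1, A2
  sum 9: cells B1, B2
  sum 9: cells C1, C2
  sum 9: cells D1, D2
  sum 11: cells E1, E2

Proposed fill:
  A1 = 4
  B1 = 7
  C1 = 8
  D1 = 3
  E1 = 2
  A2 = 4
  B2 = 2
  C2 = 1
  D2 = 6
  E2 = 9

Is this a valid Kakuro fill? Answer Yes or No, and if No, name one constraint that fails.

No — the across run A2–E2 sums to 22, not 21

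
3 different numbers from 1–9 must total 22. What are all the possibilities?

{5,8,9}; {6,7,9}

3 distinct digits from 1–9 sum between 6 and 24.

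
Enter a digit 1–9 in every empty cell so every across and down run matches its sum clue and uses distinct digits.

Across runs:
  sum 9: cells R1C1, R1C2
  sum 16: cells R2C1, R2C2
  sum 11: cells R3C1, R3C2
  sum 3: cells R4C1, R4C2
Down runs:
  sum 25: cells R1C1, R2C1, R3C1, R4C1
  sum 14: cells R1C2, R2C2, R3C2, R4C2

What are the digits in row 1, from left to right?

16 in 2 cells must be {7,9}; 3 in 2 cells must be {1,2}.
Only 7 fits R2C2 under both its across sum 16 and down sum 14.
R2C1 = 16 − 7 = 9 completes the 16 across.
Nothing is forced directly, so branch on R3C2, whose candidates are 2 or 4. If R3C2 = 2: then R3C1 would have to be in {9} for the 11 across but in {1,2,3,4,5,6,7,8} for the 25 down — contradiction. So R3C2 = 4.
R3C1 = 11 − 4 = 7 completes the 11 across.
R4C1 = 1: the only remaining digit allowed by both the 3 across and the 25 down.
R4C2 = 3 − 1 = 2 completes the 3 across.
R1C1 = 25 − 17 = 8 completes the 25 down.
R1C2 = 9 − 8 = 1 completes the 9 across.

8, 1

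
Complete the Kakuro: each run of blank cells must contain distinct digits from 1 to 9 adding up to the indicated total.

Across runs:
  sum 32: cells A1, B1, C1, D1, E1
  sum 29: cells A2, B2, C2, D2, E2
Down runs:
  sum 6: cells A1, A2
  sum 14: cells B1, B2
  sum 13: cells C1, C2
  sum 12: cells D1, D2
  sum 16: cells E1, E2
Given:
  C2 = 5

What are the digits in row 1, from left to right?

16 in 2 cells must be {7,9}.
C1 = 13 − 5 = 8 completes the 13 down.
Nothing is forced directly, so branch on E1, whose candidates are 7 or 9. If E1 = 9: that forces E2 = 7, A2 = 2, D2 = 9, A1 = 4, after which D1 would have to be in {5,6} for the 32 across but in {3} for the 12 down — contradiction. So E1 = 7.
E2 = 16 − 7 = 9 completes the 16 down.
Nothing is forced directly, so branch on B2, whose candidates are 6 or 8. If B2 = 6: then B1 would have to be in {2,3,5,6,9} for the 32 across but in {8} for the 14 down — contradiction. So B2 = 8.
B1 = 14 − 8 = 6 completes the 14 down.
D1 = 9: the only remaining digit allowed by both the 32 across and the 12 down.
D2 = 12 − 9 = 3 completes the 12 down.
A1 = 32 − 30 = 2 completes the 32 across.

2, 6, 8, 9, 7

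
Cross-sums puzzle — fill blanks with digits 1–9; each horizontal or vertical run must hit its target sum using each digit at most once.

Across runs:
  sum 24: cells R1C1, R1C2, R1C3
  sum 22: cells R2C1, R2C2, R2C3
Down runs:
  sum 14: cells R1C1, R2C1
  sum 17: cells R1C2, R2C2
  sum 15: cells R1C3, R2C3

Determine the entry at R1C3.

7

24 in 3 cells must be {7,8,9}; 17 in 2 cells must be {8,9}.
Nothing is forced directly, so branch on R1C1, whose candidates are 8 or 9. If R1C1 = 8: that forces R1C2 = 9, R1C3 = 7, R2C1 = 6, after which R2C2 would have to be in {7,9} for the 22 across but in {8} for the 17 down — contradiction. So R1C1 = 9.
Given what's placed, R1C2 must be 8 to fit the 24 across and 17 down.
R1C3 = 24 − 17 = 7 completes the 24 across.
R2C1 = 14 − 9 = 5 completes the 14 down.
R2C2 = 17 − 8 = 9 completes the 17 down.
R2C3 = 22 − 14 = 8 completes the 22 across.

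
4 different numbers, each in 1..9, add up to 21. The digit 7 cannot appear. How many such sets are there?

4 distinct digits from 1–9 sum between 10 and 30.
Dropping sets that contain 7.
Enumerating: {1,3,8,9}, {1,5,6,9}, {2,4,6,9}, {2,5,6,8}, {3,4,5,9}, {3,4,6,8}.

6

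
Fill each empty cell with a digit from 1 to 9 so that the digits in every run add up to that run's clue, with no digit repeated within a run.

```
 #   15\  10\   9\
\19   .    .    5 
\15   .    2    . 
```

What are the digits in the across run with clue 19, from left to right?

6, 8, 5

R1C2 = 10 − 2 = 8 completes the 10 down.
R2C3 = 9 − 5 = 4 completes the 9 down.
R1C1 = 19 − 13 = 6 completes the 19 across.
R2C1 = 15 − 6 = 9 completes the 15 across.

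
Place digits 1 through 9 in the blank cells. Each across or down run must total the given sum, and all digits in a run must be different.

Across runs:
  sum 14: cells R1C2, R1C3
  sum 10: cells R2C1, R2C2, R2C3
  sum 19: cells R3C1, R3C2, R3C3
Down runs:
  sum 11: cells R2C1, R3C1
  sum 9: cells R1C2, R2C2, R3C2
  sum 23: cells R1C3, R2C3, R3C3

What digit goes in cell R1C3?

8

23 in 3 cells must be {6,8,9}.
Only 6 fits R2C3 under both its across sum 10 and down sum 23.
Given what's placed, R2C1 must be 3 to fit the 10 across and 11 down.
R2C2 = 10 − 9 = 1 completes the 10 across.
R3C1 = 11 − 3 = 8 completes the 11 down.
R3C3 = 9: the only remaining digit allowed by both the 19 across and the 23 down.
R1C3 = 23 − 15 = 8 completes the 23 down.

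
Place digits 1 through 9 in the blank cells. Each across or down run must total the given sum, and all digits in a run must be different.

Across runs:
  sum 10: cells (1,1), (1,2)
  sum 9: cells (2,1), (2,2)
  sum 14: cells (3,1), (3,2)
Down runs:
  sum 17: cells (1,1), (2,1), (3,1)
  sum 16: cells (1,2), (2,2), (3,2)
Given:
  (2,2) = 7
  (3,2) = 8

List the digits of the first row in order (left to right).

(1,2) = 16 − 15 = 1 completes the 16 down.
(2,1) = 9 − 7 = 2 completes the 9 across.
(3,1) = 14 − 8 = 6 completes the 14 across.
(1,1) = 10 − 1 = 9 completes the 10 across.

9, 1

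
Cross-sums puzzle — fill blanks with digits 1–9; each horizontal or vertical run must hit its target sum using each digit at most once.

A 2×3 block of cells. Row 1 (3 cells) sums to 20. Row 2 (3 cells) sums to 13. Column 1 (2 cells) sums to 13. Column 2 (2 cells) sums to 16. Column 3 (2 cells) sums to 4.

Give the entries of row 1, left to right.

8, 9, 3

16 in 2 cells must be {7,9}; 4 in 2 cells must be {1,3}.
The 20 across and the 4 down share only 3, so (1,3) = 3.
(2,3) = 4 − 3 = 1 completes the 4 down.
Given what's placed, (1,2) must be 9 to fit the 20 across and 16 down.
(2,2) = 16 − 9 = 7 completes the 16 down.
(1,1) = 20 − 12 = 8 completes the 20 across.
(2,1) = 13 − 8 = 5 completes the 13 across.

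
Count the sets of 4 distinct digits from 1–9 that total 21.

4 distinct digits from 1–9 sum between 10 and 30.

11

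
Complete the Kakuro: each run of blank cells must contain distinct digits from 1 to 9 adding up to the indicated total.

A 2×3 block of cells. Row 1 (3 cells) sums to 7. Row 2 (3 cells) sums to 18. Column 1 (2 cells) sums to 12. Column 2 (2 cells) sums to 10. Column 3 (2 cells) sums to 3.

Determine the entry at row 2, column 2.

9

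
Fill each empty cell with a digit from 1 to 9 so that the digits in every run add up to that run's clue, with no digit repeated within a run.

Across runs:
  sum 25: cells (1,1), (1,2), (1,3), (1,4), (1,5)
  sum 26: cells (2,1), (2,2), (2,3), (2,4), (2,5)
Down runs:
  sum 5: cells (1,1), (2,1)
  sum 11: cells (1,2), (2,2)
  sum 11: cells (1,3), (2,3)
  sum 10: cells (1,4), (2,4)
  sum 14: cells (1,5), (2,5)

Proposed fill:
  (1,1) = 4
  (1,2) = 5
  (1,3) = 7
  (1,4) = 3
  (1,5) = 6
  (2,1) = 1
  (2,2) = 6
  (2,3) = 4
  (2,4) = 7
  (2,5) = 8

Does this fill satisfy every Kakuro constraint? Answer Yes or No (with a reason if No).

Yes

Across: 4+5+7+3+6=25; 1+6+4+7+8=26. Down: 4+1=5; 5+6=11; 7+4=11; 3+7=10; 6+8=14. No digit repeats within any run.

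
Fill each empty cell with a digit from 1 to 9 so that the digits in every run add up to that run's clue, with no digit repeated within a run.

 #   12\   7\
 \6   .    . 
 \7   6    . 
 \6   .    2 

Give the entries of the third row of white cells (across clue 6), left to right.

4 2

7 in 3 cells must be {1,2,4}.
R2C2 = 7 − 6 = 1 completes the 7 across.
R3C1 = 6 − 2 = 4 completes the 6 across.
R1C1 = 12 − 10 = 2 completes the 12 down.
R1C2 = 6 − 2 = 4 completes the 6 across.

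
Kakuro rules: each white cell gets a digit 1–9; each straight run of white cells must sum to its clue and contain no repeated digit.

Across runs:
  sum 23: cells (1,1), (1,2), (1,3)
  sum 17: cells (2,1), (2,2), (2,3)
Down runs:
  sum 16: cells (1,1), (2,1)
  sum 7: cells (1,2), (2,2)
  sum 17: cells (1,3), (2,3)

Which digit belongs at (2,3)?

9

23 in 3 cells must be {6,8,9}; 16 in 2 cells must be {7,9}; 17 in 2 cells must be {8,9}.
The 23 across and the 16 down share only 9, so (1,1) = 9.
Given what's placed, (1,2) must be 6 to fit the 23 across and 7 down.
(1,3) = 23 − 15 = 8 completes the 23 across.
(2,1) = 16 − 9 = 7 completes the 16 down.
(2,2) = 7 − 6 = 1 completes the 7 down.
(2,3) = 17 − 8 = 9 completes the 17 across.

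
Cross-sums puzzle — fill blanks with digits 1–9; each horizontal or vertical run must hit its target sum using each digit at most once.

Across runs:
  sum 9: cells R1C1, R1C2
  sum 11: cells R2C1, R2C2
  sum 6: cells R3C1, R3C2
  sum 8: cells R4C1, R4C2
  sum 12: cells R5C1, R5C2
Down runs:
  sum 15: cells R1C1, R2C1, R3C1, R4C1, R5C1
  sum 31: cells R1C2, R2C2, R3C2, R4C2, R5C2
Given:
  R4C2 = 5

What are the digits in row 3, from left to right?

4 2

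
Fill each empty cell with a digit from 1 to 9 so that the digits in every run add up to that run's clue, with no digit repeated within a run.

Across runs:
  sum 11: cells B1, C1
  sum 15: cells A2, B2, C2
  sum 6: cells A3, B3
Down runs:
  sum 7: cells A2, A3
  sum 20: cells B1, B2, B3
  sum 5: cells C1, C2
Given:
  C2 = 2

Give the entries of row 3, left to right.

1 5

C1 = 5 − 2 = 3 completes the 5 down.
B1 = 11 − 3 = 8 completes the 11 across.
Given what's placed, B3 must be 5 to fit the 6 across and 20 down.
B2 = 20 − 13 = 7 completes the 20 down.
A3 = 6 − 5 = 1 completes the 6 across.
A2 = 15 − 9 = 6 completes the 15 across.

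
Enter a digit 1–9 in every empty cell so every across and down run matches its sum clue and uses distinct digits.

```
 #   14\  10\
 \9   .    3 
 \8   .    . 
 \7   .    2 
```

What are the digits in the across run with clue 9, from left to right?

R1C1 = 9 − 3 = 6 completes the 9 across.
R2C2 = 10 − 5 = 5 completes the 10 down.
R3C1 = 7 − 2 = 5 completes the 7 across.
R2C1 = 8 − 5 = 3 completes the 8 across.

6, 3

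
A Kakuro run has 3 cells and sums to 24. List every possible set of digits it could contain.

{7,8,9}

3 distinct digits from 1–9 sum between 6 and 24.
Only one set works: {7,8,9}.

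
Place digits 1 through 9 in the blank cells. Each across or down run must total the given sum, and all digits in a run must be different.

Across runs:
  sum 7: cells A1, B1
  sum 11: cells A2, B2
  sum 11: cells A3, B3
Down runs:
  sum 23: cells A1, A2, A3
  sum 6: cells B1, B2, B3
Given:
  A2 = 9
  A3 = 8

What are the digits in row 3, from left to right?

23 in 3 cells must be {6,8,9}; 6 in 3 cells must be {1,2,3}.
A1 = 23 − 17 = 6 completes the 23 down.
B1 = 7 − 6 = 1 completes the 7 across.
B2 = 11 − 9 = 2 completes the 11 across.
B3 = 11 − 8 = 3 completes the 11 across.

8, 3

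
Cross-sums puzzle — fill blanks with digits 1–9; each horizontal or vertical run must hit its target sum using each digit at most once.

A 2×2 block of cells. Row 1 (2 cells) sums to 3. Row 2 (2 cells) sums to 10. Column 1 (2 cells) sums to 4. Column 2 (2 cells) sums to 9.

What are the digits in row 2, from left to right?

3 in 2 cells must be {1,2}; 4 in 2 cells must be {1,3}.
The 3 across and the 4 down share only 1, so (1,1) = 1.
(1,2) = 3 − 1 = 2 completes the 3 across.
(2,1) = 4 − 1 = 3 completes the 4 down.
(2,2) = 10 − 3 = 7 completes the 10 across.

3 7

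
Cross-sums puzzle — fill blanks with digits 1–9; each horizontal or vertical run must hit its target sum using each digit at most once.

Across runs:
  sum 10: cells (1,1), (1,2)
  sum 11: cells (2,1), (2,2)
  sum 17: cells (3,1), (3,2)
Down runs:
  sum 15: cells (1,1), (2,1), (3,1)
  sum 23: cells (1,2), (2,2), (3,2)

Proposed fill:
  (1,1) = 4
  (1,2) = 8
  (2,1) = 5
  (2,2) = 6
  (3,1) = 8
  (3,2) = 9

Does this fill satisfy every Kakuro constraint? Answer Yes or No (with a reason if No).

No — the down run (1,1)–(3,1) sums to 17, not 15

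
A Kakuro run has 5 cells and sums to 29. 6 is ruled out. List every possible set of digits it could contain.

{1,4,7,8,9}; {2,3,7,8,9}; {3,4,5,8,9}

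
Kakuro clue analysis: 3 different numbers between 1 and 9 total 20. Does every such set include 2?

No

Counterexample: {3,8,9} sums to 20 without using 2.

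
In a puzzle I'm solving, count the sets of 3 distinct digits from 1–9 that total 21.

3

3 distinct digits from 1–9 sum between 6 and 24.
Enumerating: {4,8,9}, {5,7,9}, {6,7,8}.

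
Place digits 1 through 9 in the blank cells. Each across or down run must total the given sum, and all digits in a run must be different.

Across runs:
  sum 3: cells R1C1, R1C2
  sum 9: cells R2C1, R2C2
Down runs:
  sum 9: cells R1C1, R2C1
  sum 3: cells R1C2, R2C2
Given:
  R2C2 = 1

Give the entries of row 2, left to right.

3 in 2 cells must be {1,2}.
R1C2 = 3 − 1 = 2 completes the 3 down.
R2C1 = 9 − 1 = 8 completes the 9 across.
R1C1 = 3 − 2 = 1 completes the 3 across.

8 1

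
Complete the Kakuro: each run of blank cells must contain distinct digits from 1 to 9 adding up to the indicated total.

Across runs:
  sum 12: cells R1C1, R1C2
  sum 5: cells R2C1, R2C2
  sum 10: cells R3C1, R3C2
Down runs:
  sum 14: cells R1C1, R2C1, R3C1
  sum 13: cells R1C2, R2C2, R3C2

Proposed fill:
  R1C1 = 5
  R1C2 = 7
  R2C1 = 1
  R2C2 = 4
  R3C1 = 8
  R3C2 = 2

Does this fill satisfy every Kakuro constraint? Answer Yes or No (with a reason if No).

Across: 5+7=12; 1+4=5; 8+2=10. Down: 5+1+8=14; 7+4+2=13. No digit repeats within any run.

Yes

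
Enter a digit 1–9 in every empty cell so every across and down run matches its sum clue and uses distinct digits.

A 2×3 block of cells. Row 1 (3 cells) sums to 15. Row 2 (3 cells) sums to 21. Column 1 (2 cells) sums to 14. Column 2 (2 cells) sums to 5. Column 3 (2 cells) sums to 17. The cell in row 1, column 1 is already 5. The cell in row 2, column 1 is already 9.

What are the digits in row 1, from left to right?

5, 1, 9

17 in 2 cells must be {8,9}.
Given what's placed, (2,2) must be 4 to fit the 21 across and 5 down.
(2,3) = 21 − 13 = 8 completes the 21 across.
(1,2) = 5 − 4 = 1 completes the 5 down.
(1,3) = 15 − 6 = 9 completes the 15 across.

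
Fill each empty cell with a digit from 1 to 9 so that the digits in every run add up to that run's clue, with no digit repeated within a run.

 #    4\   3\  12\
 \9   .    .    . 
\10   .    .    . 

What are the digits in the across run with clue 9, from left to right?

3 1 5

4 in 2 cells must be {1,3}; 3 in 2 cells must be {1,2}.
Nothing is forced directly, so branch on R1C1, whose candidates are 1 or 3. If R1C1 = 1: that forces R1C2 = 2, after which R1C3 would have to be in {6} for the 9 across but in {3,4,5,7,8,9} for the 12 down — contradiction. So R1C1 = 3.
R2C1 = 4 − 3 = 1 completes the 4 down.
Given what's placed, R2C2 must be 2 to fit the 10 across and 3 down.
R2C3 = 10 − 3 = 7 completes the 10 across.
R1C2 = 3 − 2 = 1 completes the 3 down.
R1C3 = 9 − 4 = 5 completes the 9 across.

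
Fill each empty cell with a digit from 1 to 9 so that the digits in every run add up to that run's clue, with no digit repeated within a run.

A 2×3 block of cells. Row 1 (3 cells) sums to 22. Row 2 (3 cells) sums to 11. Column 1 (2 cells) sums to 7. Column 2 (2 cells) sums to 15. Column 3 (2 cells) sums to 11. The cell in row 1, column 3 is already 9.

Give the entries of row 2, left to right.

1 8 2

(2,3) = 11 − 9 = 2 completes the 11 down.
Nothing is forced directly, so branch on (2,2), whose candidates are 6 or 8. If (2,2) = 6: then (1,2) would have to be in {5,6,7,8} for the 22 across but in {9} for the 15 down — contradiction. So (2,2) = 8.
(1,2) = 15 − 8 = 7 completes the 15 down.
(2,1) = 11 − 10 = 1 completes the 11 across.
(1,1) = 22 − 16 = 6 completes the 22 across.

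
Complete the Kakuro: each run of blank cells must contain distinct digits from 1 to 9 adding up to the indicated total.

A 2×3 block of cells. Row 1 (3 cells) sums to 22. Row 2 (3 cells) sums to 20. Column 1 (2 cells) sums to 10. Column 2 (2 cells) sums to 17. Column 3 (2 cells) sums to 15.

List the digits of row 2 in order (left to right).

3 8 9

17 in 2 cells must be {8,9}.
Nothing is forced directly, so branch on (1,2), whose candidates are 8 or 9. If (1,2) = 8: that forces (1,1) = 9, after which (1,3) would have to be in {5} for the 22 across but in {6,7,8,9} for the 15 down — contradiction. So (1,2) = 9.
(2,2) = 17 − 9 = 8 completes the 17 down.
Nothing is forced directly, so branch on (2,3), whose candidates are 7 or 9. If (2,3) = 7: that forces (1,3) = 8, after which (2,1) would have to be in {5} for the 20 across but in {1,2,3,4,6,7,8,9} for the 10 down — contradiction. So (2,3) = 9.
(1,3) = 15 − 9 = 6 completes the 15 down.
(2,1) = 20 − 17 = 3 completes the 20 across.
(1,1) = 22 − 15 = 7 completes the 22 across.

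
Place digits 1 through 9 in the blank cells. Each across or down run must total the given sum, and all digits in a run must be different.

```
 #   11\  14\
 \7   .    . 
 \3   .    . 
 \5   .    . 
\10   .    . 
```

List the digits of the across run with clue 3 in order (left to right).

2 1

3 in 2 cells must be {1,2}; 11 in 4 cells must be {1,2,3,5}.
Nothing is forced directly, so branch on R4C1, whose candidates are 1 or 2 or 3. If R4C1 = 1: that forces R2C1 = 2, R2C2 = 1, R3C1 = 3, R3C2 = 2, after which R4C2 would have to be in {9} for the 10 across but in {3,4,5,6,7,8} for the 14 down — contradiction. If R4C1 = 2: that forces R2C1 = 1, R2C2 = 2, R3C1 = 3, after which R3C2 would have to be in {2} for the 5 across but in {1,3,4,5,6,7,8} for the 14 down — contradiction. So R4C1 = 3.
R4C2 = 10 − 3 = 7 completes the 10 across.
Nothing is forced directly, so branch on R2C1, whose candidates are 1 or 2. If R2C1 = 1: that forces R2C2 = 2, R3C1 = 2, after which R3C2 would have to be in {3} for the 5 across but in {1,4} for the 14 down — contradiction. So R2C1 = 2.
R2C2 = 3 − 2 = 1 completes the 3 across.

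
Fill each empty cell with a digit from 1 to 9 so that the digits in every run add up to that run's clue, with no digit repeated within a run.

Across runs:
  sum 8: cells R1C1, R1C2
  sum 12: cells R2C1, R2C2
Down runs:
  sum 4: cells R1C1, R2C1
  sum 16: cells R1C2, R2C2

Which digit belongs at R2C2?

4 in 2 cells must be {1,3}; 16 in 2 cells must be {7,9}.
The 8 across and the 16 down share only 7, so R1C2 = 7.
The 12 across and the 4 down share only 3, so R2C1 = 3.
R2C2 = 12 − 3 = 9 completes the 12 across.
R1C1 = 8 − 7 = 1 completes the 8 across.

9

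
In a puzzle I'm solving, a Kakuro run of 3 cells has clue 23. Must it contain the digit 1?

No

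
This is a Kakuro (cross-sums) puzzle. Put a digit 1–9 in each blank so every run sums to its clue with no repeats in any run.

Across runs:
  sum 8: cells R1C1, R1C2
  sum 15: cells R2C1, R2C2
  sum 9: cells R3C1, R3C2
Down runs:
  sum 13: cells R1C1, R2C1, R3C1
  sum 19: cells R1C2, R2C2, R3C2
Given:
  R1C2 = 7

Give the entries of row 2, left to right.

R1C1 = 8 − 7 = 1 completes the 8 across.
Nothing is forced directly, so branch on R2C2, whose candidates are 8 or 9. If R2C2 = 9: then R2C1 would have to be in {6} for the 15 across but in {3,4,5,7,8,9} for the 13 down — contradiction. So R2C2 = 8.
R2C1 = 15 − 8 = 7 completes the 15 across.
R3C1 = 13 − 8 = 5 completes the 13 down.
R3C2 = 9 − 5 = 4 completes the 9 across.

7, 8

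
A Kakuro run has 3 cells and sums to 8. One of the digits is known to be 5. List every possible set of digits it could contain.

{1,2,5}

3 distinct digits from 1–9 sum between 6 and 24.
Keeping only sets containing 5.
Only one set works: {1,2,5}.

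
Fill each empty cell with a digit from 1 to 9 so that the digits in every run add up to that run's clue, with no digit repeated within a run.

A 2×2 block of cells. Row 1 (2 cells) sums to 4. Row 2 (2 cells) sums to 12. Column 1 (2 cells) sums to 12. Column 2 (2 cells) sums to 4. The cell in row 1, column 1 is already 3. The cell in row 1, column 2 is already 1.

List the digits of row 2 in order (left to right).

4 in 2 cells must be {1,3}.
(2,1) = 12 − 3 = 9 completes the 12 down.
(2,2) = 12 − 9 = 3 completes the 12 across.

9, 3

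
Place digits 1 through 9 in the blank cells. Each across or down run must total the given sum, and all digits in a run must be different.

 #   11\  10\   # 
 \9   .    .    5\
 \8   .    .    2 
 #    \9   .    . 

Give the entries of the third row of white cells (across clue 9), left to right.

Given what's placed, R2C1 must be 5 to fit the 8 across and 11 down.
R2C2 = 8 − 7 = 1 completes the 8 across.
R3C3 = 5 − 2 = 3 completes the 5 down.
R1C1 = 11 − 5 = 6 completes the 11 down.
R1C2 = 9 − 6 = 3 completes the 9 across.
R3C2 = 9 − 3 = 6 completes the 9 across.

6 3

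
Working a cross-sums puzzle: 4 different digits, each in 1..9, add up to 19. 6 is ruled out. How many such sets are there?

6

4 distinct digits from 1–9 sum between 10 and 30.
Dropping sets that contain 6.
Enumerating: {1,2,7,9}, {1,3,7,8}, {1,4,5,9}, {2,3,5,9}, {2,4,5,8}, {3,4,5,7}.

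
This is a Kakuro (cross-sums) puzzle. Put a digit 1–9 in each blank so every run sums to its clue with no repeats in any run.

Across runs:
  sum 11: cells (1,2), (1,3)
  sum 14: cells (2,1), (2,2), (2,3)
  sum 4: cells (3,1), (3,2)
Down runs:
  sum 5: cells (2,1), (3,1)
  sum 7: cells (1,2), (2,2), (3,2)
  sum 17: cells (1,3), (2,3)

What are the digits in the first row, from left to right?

4 in 2 cells must be {1,3}; 7 in 3 cells must be {1,2,4}; 17 in 2 cells must be {8,9}.
The 4 across and the 7 down share only 1, so (3,2) = 1.
(3,1) = 4 − 1 = 3 completes the 4 across.
(2,1) = 5 − 3 = 2 completes the 5 down.
(2,2) = 4: the only remaining digit allowed by both the 14 across and the 7 down.
(2,3) = 14 − 6 = 8 completes the 14 across.
(1,2) = 7 − 5 = 2 completes the 7 down.
(1,3) = 11 − 2 = 9 completes the 11 across.

2, 9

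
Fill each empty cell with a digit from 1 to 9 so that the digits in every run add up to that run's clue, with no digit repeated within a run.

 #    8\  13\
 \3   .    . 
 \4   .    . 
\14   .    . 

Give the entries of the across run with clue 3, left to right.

2, 1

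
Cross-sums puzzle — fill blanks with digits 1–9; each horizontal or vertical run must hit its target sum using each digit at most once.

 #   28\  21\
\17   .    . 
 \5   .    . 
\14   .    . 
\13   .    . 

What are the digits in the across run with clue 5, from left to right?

4 1

17 in 2 cells must be {8,9}.
Only 4 fits R2C1 under both its across sum 5 and down sum 28.
R2C2 = 5 − 4 = 1 completes the 5 across.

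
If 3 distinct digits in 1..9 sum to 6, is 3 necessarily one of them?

The only way to make 6 from 3 distinct digits is {1,2,3}, which contains 3.

Yes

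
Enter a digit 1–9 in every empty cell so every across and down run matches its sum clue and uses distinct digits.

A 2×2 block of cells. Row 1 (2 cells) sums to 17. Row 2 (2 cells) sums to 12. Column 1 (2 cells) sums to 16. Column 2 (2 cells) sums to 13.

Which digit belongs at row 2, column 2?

5

17 in 2 cells must be {8,9}; 16 in 2 cells must be {7,9}.
The 17 across and the 16 down share only 9, so (1,1) = 9.
(1,2) = 17 − 9 = 8 completes the 17 across.
(2,1) = 16 − 9 = 7 completes the 16 down.
(2,2) = 12 − 7 = 5 completes the 12 across.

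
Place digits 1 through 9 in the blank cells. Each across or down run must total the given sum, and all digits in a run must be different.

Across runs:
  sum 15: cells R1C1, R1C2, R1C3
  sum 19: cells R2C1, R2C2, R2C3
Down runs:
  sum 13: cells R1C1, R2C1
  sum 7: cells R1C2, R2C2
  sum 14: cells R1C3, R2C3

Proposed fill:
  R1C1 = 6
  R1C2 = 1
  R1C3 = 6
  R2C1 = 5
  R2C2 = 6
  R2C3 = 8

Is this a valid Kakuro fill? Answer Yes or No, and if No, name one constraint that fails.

No — the down run R1C1–R2C1 sums to 11, not 13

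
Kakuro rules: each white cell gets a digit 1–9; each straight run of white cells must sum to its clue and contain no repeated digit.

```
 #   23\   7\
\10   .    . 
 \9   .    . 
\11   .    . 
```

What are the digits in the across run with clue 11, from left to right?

9, 2

23 in 3 cells must be {6,8,9}; 7 in 3 cells must be {1,2,4}.
Nothing is forced directly, so branch on R2C1, whose candidates are 6 or 8. If R2C1 = 6: then R2C2 would have to be in {3} for the 9 across but in {1,2,4} for the 7 down — contradiction. So R2C1 = 8.
R2C2 = 9 − 8 = 1 completes the 9 across.
Nothing is forced directly, so branch on R1C1, whose candidates are 6 or 9. If R1C1 = 9: then R1C2 would have to be in {1} for the 10 across but in {2,4} for the 7 down — contradiction. So R1C1 = 6.
R1C2 = 10 − 6 = 4 completes the 10 across.
R3C1 = 23 − 14 = 9 completes the 23 down.
R3C2 = 11 − 9 = 2 completes the 11 across.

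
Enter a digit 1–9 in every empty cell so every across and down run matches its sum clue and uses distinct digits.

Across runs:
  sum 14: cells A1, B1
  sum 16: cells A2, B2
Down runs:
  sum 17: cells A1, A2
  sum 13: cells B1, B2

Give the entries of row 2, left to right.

16 in 2 cells must be {7,9}; 17 in 2 cells must be {8,9}.
The 16 across and the 17 down share only 9, so A2 = 9.
B2 = 16 − 9 = 7 completes the 16 across.
A1 = 17 − 9 = 8 completes the 17 down.
B1 = 14 − 8 = 6 completes the 14 across.

9 7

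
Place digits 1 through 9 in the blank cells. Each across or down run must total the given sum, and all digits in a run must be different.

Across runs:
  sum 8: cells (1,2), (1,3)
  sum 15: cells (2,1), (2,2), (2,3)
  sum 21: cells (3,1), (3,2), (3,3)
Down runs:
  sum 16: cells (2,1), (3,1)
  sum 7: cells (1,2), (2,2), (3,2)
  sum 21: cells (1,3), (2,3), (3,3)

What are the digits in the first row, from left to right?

1 7

16 in 2 cells must be {7,9}; 7 in 3 cells must be {1,2,4}.
Only 4 fits (3,2) under both its across sum 21 and down sum 7.
Given what's placed, (3,1) must be 9 to fit the 21 across and 16 down.
(3,3) = 21 − 13 = 8 completes the 21 across.
(2,1) = 16 − 9 = 7 completes the 16 down.
(2,2) = 2: the only remaining digit allowed by both the 15 across and the 7 down.
(2,3) = 15 − 9 = 6 completes the 15 across.
(1,2) = 7 − 6 = 1 completes the 7 down.
(1,3) = 8 − 1 = 7 completes the 8 across.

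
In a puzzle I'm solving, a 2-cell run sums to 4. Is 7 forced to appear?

The only way to make 4 from 2 distinct digits is {1,3}, which does not contain 7.

No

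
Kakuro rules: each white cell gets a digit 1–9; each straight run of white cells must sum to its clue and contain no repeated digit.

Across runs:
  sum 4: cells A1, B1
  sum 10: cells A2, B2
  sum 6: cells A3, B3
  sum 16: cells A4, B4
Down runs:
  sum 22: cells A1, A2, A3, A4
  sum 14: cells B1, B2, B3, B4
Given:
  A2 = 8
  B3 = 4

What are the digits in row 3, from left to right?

2 4

4 in 2 cells must be {1,3}; 16 in 2 cells must be {7,9}.
B2 = 10 − 8 = 2 completes the 10 across.
A3 = 6 − 4 = 2 completes the 6 across.
Given what's placed, B4 must be 7 to fit the 16 across and 14 down.
A1 = 3: the only remaining digit allowed by both the 4 across and the 22 down.
B1 = 4 − 3 = 1 completes the 4 across.
A4 = 16 − 7 = 9 completes the 16 across.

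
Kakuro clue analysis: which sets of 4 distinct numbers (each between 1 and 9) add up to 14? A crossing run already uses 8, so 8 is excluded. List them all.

{1,2,4,7}; {1,2,5,6}; {1,3,4,6}; {2,3,4,5}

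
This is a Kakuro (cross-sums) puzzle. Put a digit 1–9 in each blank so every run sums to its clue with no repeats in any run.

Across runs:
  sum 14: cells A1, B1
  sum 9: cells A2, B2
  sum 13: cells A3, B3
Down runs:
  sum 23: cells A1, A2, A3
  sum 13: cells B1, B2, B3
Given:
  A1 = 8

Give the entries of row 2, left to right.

6 3

23 in 3 cells must be {6,8,9}.
B1 = 14 − 8 = 6 completes the 14 across.
A2 = 6: the only remaining digit allowed by both the 9 across and the 23 down.
B2 = 9 − 6 = 3 completes the 9 across.
A3 = 23 − 14 = 9 completes the 23 down.
B3 = 13 − 9 = 4 completes the 13 across.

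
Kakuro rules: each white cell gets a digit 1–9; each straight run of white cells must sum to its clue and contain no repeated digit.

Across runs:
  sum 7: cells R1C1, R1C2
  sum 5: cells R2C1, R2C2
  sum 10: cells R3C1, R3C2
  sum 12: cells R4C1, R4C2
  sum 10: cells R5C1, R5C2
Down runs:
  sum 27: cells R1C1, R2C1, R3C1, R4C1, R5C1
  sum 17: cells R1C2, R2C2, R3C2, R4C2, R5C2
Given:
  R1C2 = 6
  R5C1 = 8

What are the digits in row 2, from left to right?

2 3

R1C1 = 7 − 6 = 1 completes the 7 across.
R5C2 = 10 − 8 = 2 completes the 10 across.
Nothing is forced directly, so branch on R4C2, whose candidates are 3 or 5. If R4C2 = 3: that forces R2C2 = 1, after which R3C2 would have to be in {1,2,3,4,6,7,8,9} for the 10 across but in {5} for the 17 down — contradiction. So R4C2 = 5.
R4C1 = 12 − 5 = 7 completes the 12 across.
Given what's placed, R2C1 must be 2 to fit the 5 across and 27 down.
R2C2 = 5 − 2 = 3 completes the 5 across.
R3C1 = 27 − 18 = 9 completes the 27 down.
R3C2 = 10 − 9 = 1 completes the 10 across.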